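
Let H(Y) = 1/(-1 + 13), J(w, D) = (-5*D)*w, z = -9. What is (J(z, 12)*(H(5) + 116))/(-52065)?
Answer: -1393/1157 ≈ -1.2040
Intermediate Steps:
J(w, D) = -5*D*w
H(Y) = 1/12
(J(z, 12)*(H(5) + 116))/(-52065) = ((-5*12*(-9))*(1/12 + 116))/(-52065) = (540*(1393/12))*(-1/52065) = 62685*(-1/52065) = -1393/1157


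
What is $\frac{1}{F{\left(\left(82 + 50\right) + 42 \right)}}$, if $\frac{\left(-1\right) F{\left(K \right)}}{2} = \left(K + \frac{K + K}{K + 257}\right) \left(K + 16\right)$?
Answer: $- \frac{431}{28629960} \approx -1.5054 \cdot 10^{-5}$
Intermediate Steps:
$F{\left(K \right)} = - 2 \left(16 + K\right) \left(K + \frac{2 K}{257 + K}\right)$ ($F{\left(K \right)} = - 2 \left(K + \frac{K + K}{K + 257}\right) \left(K + 16\right) = - 2 \left(K + \frac{2 K}{257 + K}\right) \left(16 + K\right) = - 2 \left(16 + K\right) \left(K + \frac{2 K}{257 + K}\right)$)
$\frac{1}{F{\left(\left(82 + 50\right) + 42 \right)}} = \frac{1}{\left(-2\right) \left(\left(82 + 50\right) + 42\right) \frac{1}{257 + \left(\left(82 + 50\right) + 42\right)} \left(4144 + \left(\left(82 + 50\right) + 42\right)^{2} + 275 \left(\left(82 + 50\right) + 42\right)\right)} = \frac{1}{\left(-2\right) \left(132 + 42\right) \frac{1}{257 + \left(132 + 42\right)} \left(4144 + \left(132 + 42\right)^{2} + 275 \left(132 + 42\right)\right)} = \frac{1}{\left(-2\right) 174 \frac{1}{257 + 174} \left(4144 + 174^{2} + 275 \cdot 174\right)} = \frac{1}{\left(-2\right) 174 \cdot \frac{1}{431} \left(4144 + 30276 + 47850\right)} = \frac{1}{\left(-2\right) 174 \cdot \frac{1}{431} \cdot 82270} = \frac{1}{- \frac{28629960}{431}} = - \frac{431}{28629960}$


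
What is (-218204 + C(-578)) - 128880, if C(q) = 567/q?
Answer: -200615119/578 ≈ -3.4709e+5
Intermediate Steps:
(-218204 + C(-578)) - 128880 = (-218204 + 567/(-578)) - 128880 = (-218204 + 567*(-1/578)) - 128880 = (-218204 - 567/578) - 128880 = -126122479/578 - 128880 = -200615119/578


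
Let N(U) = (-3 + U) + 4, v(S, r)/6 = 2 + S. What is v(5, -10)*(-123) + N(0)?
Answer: -5165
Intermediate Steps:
v(S, r) = 12 + 6*S (v(S, r) = 6*(2 + S) = 12 + 6*S)
N(U) = 1 + U
v(5, -10)*(-123) + N(0) = (12 + 6*5)*(-123) + (1 + 0) = (12 + 30)*(-123) + 1 = 42*(-123) + 1 = -5166 + 1 = -5165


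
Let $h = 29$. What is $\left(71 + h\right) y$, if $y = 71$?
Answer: $7100$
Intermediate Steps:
$\left(71 + h\right) y = \left(71 + 29\right) 71 = 100 \cdot 71 = 7100$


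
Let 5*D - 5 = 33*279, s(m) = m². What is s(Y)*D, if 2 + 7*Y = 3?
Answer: 188/5 ≈ 37.600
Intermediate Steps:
Y = ⅐ (Y = -2/7 + (⅐)*3 = -2/7 + 3/7 = ⅐ ≈ 0.14286)
D = 9212/5 (D = 1 + (33*279)/5 = 1 + (⅕)*9207 = 1 + 9207/5 = 9212/5 ≈ 1842.4)
s(Y)*D = (⅐)²*(9212/5) = (1/49)*(9212/5) = 188/5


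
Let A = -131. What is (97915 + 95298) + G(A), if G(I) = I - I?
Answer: 193213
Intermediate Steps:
G(I) = 0
(97915 + 95298) + G(A) = (97915 + 95298) + 0 = 193213 + 0 = 193213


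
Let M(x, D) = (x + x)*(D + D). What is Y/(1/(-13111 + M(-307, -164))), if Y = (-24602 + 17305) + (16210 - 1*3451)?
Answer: 1028390822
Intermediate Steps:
M(x, D) = 4*D*x (M(x, D) = (2*x)*(2*D) = 4*D*x)
Y = 5462 (Y = -7297 + (16210 - 3451) = -7297 + 12759 = 5462)
Y/(1/(-13111 + M(-307, -164))) = 5462/(1/(-13111 + 4*(-164)*(-307))) = 5462/(1/(-13111 + 201392)) = 5462/(1/188281) = 5462*188281 = 1028390822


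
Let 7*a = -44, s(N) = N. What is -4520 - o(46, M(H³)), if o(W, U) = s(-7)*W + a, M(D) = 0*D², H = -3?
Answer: -29342/7 ≈ -4191.7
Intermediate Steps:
a = -44/7 (a = (⅐)*(-44) = -44/7 ≈ -6.2857)
M(D) = 0
o(W, U) = -44/7 - 7*W (o(W, U) = -7*W - 44/7 = -44/7 - 7*W)
-4520 - o(46, M(H³)) = -4520 - (-44/7 - 7*46) = -4520 - (-44/7 - 322) = -4520 - 1*(-2298/7) = -4520 + 2298/7 = -29342/7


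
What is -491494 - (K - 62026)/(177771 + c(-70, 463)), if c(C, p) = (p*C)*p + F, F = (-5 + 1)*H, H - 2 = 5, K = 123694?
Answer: -7287915730310/14828087 ≈ -4.9149e+5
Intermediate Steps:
H = 7 (H = 2 + 5 = 7)
F = -28 (F = (-5 + 1)*7 = -4*7 = -28)
c(C, p) = -28 + C*p² (c(C, p) = (p*C)*p - 28 = (C*p)*p - 28 = C*p² - 28 = -28 + C*p²)
-491494 - (K - 62026)/(177771 + c(-70, 463)) = -491494 - (123694 - 62026)/(177771 + (-28 - 70*463²)) = -491494 - 61668/(177771 + (-28 - 70*214369)) = -491494 - 61668/(177771 + (-28 - 15005830)) = -491494 - 61668/(177771 - 15005858) = -491494 - 61668/(-14828087) = -491494 - 61668*(-1)/14828087 = -491494 - 1*(-61668/14828087) = -491494 + 61668/14828087 = -7287915730310/14828087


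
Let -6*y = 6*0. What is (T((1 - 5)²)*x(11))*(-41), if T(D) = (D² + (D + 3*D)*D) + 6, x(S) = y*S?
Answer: 0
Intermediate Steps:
y = 0 (y = -0 = -⅙*0 = 0)
x(S) = 0 (x(S) = 0*S = 0)
T(D) = 6 + 5*D² (T(D) = (D² + (4*D)*D) + 6 = (D² + 4*D²) + 6 = 5*D² + 6 = 6 + 5*D²)
(T((1 - 5)²)*x(11))*(-41) = ((6 + 5*((1 - 5)²)²)*0)*(-41) = ((6 + 5*((-4)²)²)*0)*(-41) = ((6 + 5*16²)*0)*(-41) = ((6 + 5*256)*0)*(-41) = ((6 + 1280)*0)*(-41) = (1286*0)*(-41) = 0*(-41) = 0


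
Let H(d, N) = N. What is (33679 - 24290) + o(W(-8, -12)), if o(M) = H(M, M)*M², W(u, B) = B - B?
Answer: 9389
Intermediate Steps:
W(u, B) = 0
o(M) = M³ (o(M) = M*M² = M³)
(33679 - 24290) + o(W(-8, -12)) = (33679 - 24290) + 0³ = 9389 + 0 = 9389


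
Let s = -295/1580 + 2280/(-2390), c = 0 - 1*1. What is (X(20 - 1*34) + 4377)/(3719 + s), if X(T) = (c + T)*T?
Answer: 115476196/93595869 ≈ 1.2338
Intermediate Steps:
c = -1 (c = 0 - 1 = -1)
X(T) = T*(-1 + T) (X(T) = (-1 + T)*T = T*(-1 + T))
s = -86149/75524 (s = -295*1/1580 + 2280*(-1/2390) = -59/316 - 228/239 = -86149/75524 ≈ -1.1407)
(X(20 - 1*34) + 4377)/(3719 + s) = ((20 - 1*34)*(-1 + (20 - 1*34)) + 4377)/(3719 - 86149/75524) = ((20 - 34)*(-1 + (20 - 34)) + 4377)/(280787607/75524) = (-14*(-1 - 14) + 4377)*(75524/280787607) = (-14*(-15) + 4377)*(75524/280787607) = (210 + 4377)*(75524/280787607) = 4587*(75524/280787607) = 115476196/93595869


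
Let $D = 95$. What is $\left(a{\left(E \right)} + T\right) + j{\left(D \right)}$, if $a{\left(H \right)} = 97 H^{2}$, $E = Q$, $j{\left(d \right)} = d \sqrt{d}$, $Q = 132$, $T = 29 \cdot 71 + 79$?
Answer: $1692266 + 95 \sqrt{95} \approx 1.6932 \cdot 10^{6}$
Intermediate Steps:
$T = 2138$ ($T = 2059 + 79 = 2138$)
$j{\left(d \right)} = d^{\frac{3}{2}}$
$E = 132$
$\left(a{\left(E \right)} + T\right) + j{\left(D \right)} = \left(97 \cdot 132^{2} + 2138\right) + 95^{\frac{3}{2}} = \left(97 \cdot 17424 + 2138\right) + 95 \sqrt{95} = \left(1690128 + 2138\right) + 95 \sqrt{95} = 1692266 + 95 \sqrt{95}$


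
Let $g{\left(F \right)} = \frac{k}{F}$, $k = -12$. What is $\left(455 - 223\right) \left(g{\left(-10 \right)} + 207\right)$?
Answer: $\frac{241512}{5} \approx 48302.0$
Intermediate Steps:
$g{\left(F \right)} = - \frac{12}{F}$
$\left(455 - 223\right) \left(g{\left(-10 \right)} + 207\right) = \left(455 - 223\right) \left(- \frac{12}{-10} + 207\right) = 232 \left(\left(-12\right) \left(- \frac{1}{10}\right) + 207\right) = 232 \left(\frac{6}{5} + 207\right) = 232 \cdot \frac{1041}{5} = \frac{241512}{5}$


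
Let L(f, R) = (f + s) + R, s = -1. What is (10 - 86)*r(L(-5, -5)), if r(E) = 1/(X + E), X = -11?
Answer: 38/11 ≈ 3.4545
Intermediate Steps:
L(f, R) = -1 + R + f (L(f, R) = (f - 1) + R = (-1 + f) + R = -1 + R + f)
r(E) = 1/(-11 + E)
(10 - 86)*r(L(-5, -5)) = (10 - 86)/(-11 + (-1 - 5 - 5)) = -76/(-11 - 11) = -76/(-22) = -76*(-1/22) = 38/11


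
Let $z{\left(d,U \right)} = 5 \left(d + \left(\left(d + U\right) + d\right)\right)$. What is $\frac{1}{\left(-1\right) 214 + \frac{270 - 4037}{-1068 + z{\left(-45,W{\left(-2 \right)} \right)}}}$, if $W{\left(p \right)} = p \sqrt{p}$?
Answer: $\frac{- 10 \sqrt{2} + 1743 i}{5 \left(- 73847 i + 428 \sqrt{2}\right)} \approx -0.0047206 + 3.9073 \cdot 10^{-7} i$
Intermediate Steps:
$W{\left(p \right)} = p^{\frac{3}{2}}$
$z{\left(d,U \right)} = 5 U + 15 d$ ($z{\left(d,U \right)} = 5 \left(d + \left(\left(U + d\right) + d\right)\right) = 5 \left(d + \left(U + 2 d\right)\right) = 5 \left(U + 3 d\right) = 5 U + 15 d$)
$\frac{1}{\left(-1\right) 214 + \frac{270 - 4037}{-1068 + z{\left(-45,W{\left(-2 \right)} \right)}}} = \frac{1}{\left(-1\right) 214 + \frac{270 - 4037}{-1068 + \left(5 \left(-2\right)^{\frac{3}{2}} + 15 \left(-45\right)\right)}} = \frac{1}{-214 - \frac{3767}{-1068 - \left(675 - 5 \left(- 2 i \sqrt{2}\right)\right)}} = \frac{1}{-214 - \frac{3767}{-1068 - \left(675 + 10 i \sqrt{2}\right)}} = \frac{1}{-214 - \frac{3767}{-1743 - 10 i \sqrt{2}}}$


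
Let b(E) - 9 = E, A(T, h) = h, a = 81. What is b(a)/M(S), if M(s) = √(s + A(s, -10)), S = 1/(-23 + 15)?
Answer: -20*I*√2 ≈ -28.284*I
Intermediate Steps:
S = -⅛ (S = 1/(-8) = -⅛ ≈ -0.12500)
b(E) = 9 + E
M(s) = √(-10 + s) (M(s) = √(s - 10) = √(-10 + s))
b(a)/M(S) = (9 + 81)/(√(-10 - ⅛)) = 90/(√(-81/8)) = 90/((9*I*√2/4)) = 90*(-2*I*√2/9) = -20*I*√2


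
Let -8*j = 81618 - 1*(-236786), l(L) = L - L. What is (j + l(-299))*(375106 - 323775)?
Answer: -4085998931/2 ≈ -2.0430e+9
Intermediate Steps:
l(L) = 0
j = -79601/2 (j = -(81618 - 1*(-236786))/8 = -(81618 + 236786)/8 = -1/8*318404 = -79601/2 ≈ -39801.)
(j + l(-299))*(375106 - 323775) = (-79601/2 + 0)*(375106 - 323775) = -79601/2*51331 = -4085998931/2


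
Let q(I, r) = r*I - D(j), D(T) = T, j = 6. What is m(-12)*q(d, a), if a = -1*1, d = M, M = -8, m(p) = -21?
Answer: -42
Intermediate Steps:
d = -8
a = -1
q(I, r) = -6 + I*r (q(I, r) = r*I - 1*6 = I*r - 6 = -6 + I*r)
m(-12)*q(d, a) = -21*(-6 - 8*(-1)) = -21*(-6 + 8) = -21*2 = -42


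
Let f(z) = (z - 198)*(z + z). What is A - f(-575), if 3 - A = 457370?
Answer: -1346317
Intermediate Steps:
A = -457367 (A = 3 - 1*457370 = 3 - 457370 = -457367)
f(z) = 2*z*(-198 + z) (f(z) = (-198 + z)*(2*z) = 2*z*(-198 + z))
A - f(-575) = -457367 - 2*(-575)*(-198 - 575) = -457367 - 2*(-575)*(-773) = -457367 - 1*888950 = -457367 - 888950 = -1346317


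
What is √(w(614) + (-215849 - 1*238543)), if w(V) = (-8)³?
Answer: 2*I*√113726 ≈ 674.47*I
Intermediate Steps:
w(V) = -512
√(w(614) + (-215849 - 1*238543)) = √(-512 + (-215849 - 1*238543)) = √(-512 + (-215849 - 238543)) = √(-512 - 454392) = √(-454904) = 2*I*√113726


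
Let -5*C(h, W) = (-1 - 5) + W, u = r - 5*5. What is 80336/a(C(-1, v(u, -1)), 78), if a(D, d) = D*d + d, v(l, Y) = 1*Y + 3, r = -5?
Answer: 200840/351 ≈ 572.19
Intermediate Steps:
u = -30 (u = -5 - 5*5 = -5 - 25 = -30)
v(l, Y) = 3 + Y (v(l, Y) = Y + 3 = 3 + Y)
C(h, W) = 6/5 - W/5 (C(h, W) = -((-1 - 5) + W)/5 = -(-6 + W)/5 = 6/5 - W/5)
a(D, d) = d + D*d
80336/a(C(-1, v(u, -1)), 78) = 80336/((78*(1 + (6/5 - (3 - 1)/5)))) = 80336/((78*(1 + (6/5 - ⅕*2)))) = 80336/((78*(1 + (6/5 - ⅖)))) = 80336/((78*(1 + ⅘))) = 80336/((78*(9/5))) = 80336/(702/5) = 80336*(5/702) = 200840/351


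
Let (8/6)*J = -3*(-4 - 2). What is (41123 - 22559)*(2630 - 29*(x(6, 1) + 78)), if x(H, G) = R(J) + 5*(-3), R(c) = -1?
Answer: 15445248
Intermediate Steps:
J = 27/2 (J = 3*(-3*(-4 - 2))/4 = 3*(-3*(-6))/4 = (¾)*18 = 27/2 ≈ 13.500)
x(H, G) = -16 (x(H, G) = -1 + 5*(-3) = -1 - 15 = -16)
(41123 - 22559)*(2630 - 29*(x(6, 1) + 78)) = (41123 - 22559)*(2630 - 29*(-16 + 78)) = 18564*(2630 - 29*62) = 18564*(2630 - 1798) = 18564*832 = 15445248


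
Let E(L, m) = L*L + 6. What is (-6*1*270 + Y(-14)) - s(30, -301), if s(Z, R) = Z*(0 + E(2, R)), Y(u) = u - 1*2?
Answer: -1936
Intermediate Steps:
Y(u) = -2 + u (Y(u) = u - 2 = -2 + u)
E(L, m) = 6 + L**2 (E(L, m) = L**2 + 6 = 6 + L**2)
s(Z, R) = 10*Z (s(Z, R) = Z*(0 + (6 + 2**2)) = Z*(0 + (6 + 4)) = Z*(0 + 10) = Z*10 = 10*Z)
(-6*1*270 + Y(-14)) - s(30, -301) = (-6*1*270 + (-2 - 14)) - 10*30 = (-6*270 - 16) - 1*300 = (-1620 - 16) - 300 = -1636 - 300 = -1936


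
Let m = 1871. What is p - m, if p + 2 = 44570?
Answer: 42697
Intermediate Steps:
p = 44568 (p = -2 + 44570 = 44568)
p - m = 44568 - 1*1871 = 44568 - 1871 = 42697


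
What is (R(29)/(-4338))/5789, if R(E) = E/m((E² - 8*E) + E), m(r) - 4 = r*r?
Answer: -29/10222066982736 ≈ -2.8370e-12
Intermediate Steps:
m(r) = 4 + r² (m(r) = 4 + r*r = 4 + r²)
R(E) = E/(4 + (E² - 7*E)²) (R(E) = E/(4 + ((E² - 8*E) + E)²) = E/(4 + (E² - 7*E)²))
(R(29)/(-4338))/5789 = ((29/(4 + 29²*(-7 + 29)²))/(-4338))/5789 = ((29/(4 + 841*22²))*(-1/4338))*(1/5789) = ((29/(4 + 841*484))*(-1/4338))*(1/5789) = ((29/(4 + 407044))*(-1/4338))*(1/5789) = ((29/407048)*(-1/4338))*(1/5789) = -29/1765774224*1/5789 = -29/10222066982736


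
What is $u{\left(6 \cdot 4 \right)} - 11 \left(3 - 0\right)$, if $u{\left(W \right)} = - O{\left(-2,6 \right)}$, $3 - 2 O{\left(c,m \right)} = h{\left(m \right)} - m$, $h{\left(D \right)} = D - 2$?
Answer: $- \frac{71}{2} \approx -35.5$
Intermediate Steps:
$h{\left(D \right)} = -2 + D$ ($h{\left(D \right)} = D - 2 = -2 + D$)
$O{\left(c,m \right)} = \frac{5}{2}$ ($O{\left(c,m \right)} = \frac{3}{2} - \frac{\left(-2 + m\right) - m}{2} = \frac{3}{2} - -1 = \frac{3}{2} + 1 = \frac{5}{2}$)
$u{\left(W \right)} = - \frac{5}{2}$ ($u{\left(W \right)} = \left(-1\right) \frac{5}{2} = - \frac{5}{2}$)
$u{\left(6 \cdot 4 \right)} - 11 \left(3 - 0\right) = - \frac{5}{2} - 11 \left(3 - 0\right) = - \frac{5}{2} - 11 \left(3 + 0\right) = - \frac{5}{2} - 33 = - \frac{71}{2}$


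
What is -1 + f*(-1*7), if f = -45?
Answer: 314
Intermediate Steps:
-1 + f*(-1*7) = -1 - (-45)*7 = -1 - 45*(-7) = -1 + 315 = 314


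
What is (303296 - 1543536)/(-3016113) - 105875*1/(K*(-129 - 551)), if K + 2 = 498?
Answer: 147527822215/203454918528 ≈ 0.72511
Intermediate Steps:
K = 496 (K = -2 + 498 = 496)
(303296 - 1543536)/(-3016113) - 105875*1/(K*(-129 - 551)) = (303296 - 1543536)/(-3016113) - 105875*1/(496*(-129 - 551)) = -1240240*(-1/3016113) - 105875/((-680*496)) = 1240240/3016113 - 105875/(-337280) = 1240240/3016113 - 105875*(-1/337280) = 1240240/3016113 + 21175/67456 = 147527822215/203454918528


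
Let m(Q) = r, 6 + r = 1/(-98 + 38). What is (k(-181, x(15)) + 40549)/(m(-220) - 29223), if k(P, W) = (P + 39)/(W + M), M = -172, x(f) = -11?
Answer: -148412180/106978201 ≈ -1.3873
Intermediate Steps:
k(P, W) = (39 + P)/(-172 + W) (k(P, W) = (P + 39)/(W - 172) = (39 + P)/(-172 + W))
r = -361/60 (r = -6 + 1/(-98 + 38) = -6 + 1/(-60) = -6 - 1/60 = -361/60 ≈ -6.0167)
m(Q) = -361/60
(k(-181, x(15)) + 40549)/(m(-220) - 29223) = ((39 - 181)/(-172 - 11) + 40549)/(-361/60 - 29223) = (-142/(-183) + 40549)/(-1753741/60) = (-1/183*(-142) + 40549)*(-60/1753741) = (142/183 + 40549)*(-60/1753741) = (7420609/183)*(-60/1753741) = -148412180/106978201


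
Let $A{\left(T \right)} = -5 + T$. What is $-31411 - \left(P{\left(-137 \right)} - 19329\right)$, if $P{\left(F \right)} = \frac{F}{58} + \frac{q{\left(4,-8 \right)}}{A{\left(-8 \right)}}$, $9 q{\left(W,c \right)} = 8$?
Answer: $- \frac{81971959}{6786} \approx -12080.0$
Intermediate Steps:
$q{\left(W,c \right)} = \frac{8}{9}$ ($q{\left(W,c \right)} = \frac{1}{9} \cdot 8 = \frac{8}{9}$)
$P{\left(F \right)} = - \frac{8}{117} + \frac{F}{58}$ ($P{\left(F \right)} = \frac{F}{58} + \frac{8}{9 \left(-5 - 8\right)} = F \frac{1}{58} + \frac{8}{9 \left(-13\right)} = \frac{F}{58} + \frac{8}{9} \left(- \frac{1}{13}\right) = \frac{F}{58} - \frac{8}{117} = - \frac{8}{117} + \frac{F}{58}$)
$-31411 - \left(P{\left(-137 \right)} - 19329\right) = -31411 - \left(\left(- \frac{8}{117} + \frac{1}{58} \left(-137\right)\right) - 19329\right) = -31411 - \left(\left(- \frac{8}{117} - \frac{137}{58}\right) - 19329\right) = -31411 - \left(- \frac{16493}{6786} - 19329\right) = -31411 - - \frac{131183087}{6786} = -31411 + \frac{131183087}{6786} = - \frac{81971959}{6786}$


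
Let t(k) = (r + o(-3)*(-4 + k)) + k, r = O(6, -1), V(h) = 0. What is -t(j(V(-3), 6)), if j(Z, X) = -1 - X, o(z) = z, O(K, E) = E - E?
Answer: -26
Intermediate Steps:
O(K, E) = 0
r = 0
t(k) = 12 - 2*k (t(k) = (0 - 3*(-4 + k)) + k = (0 + (12 - 3*k)) + k = (12 - 3*k) + k = 12 - 2*k)
-t(j(V(-3), 6)) = -(12 - 2*(-1 - 1*6)) = -(12 - 2*(-1 - 6)) = -(12 - 2*(-7)) = -(12 + 14) = -1*26 = -26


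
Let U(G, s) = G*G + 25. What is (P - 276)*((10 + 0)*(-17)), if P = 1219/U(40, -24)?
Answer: 15207554/325 ≈ 46793.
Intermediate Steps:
U(G, s) = 25 + G² (U(G, s) = G² + 25 = 25 + G²)
P = 1219/1625 (P = 1219/(25 + 40²) = 1219/(25 + 1600) = 1219/1625 ≈ 0.75015)
(P - 276)*((10 + 0)*(-17)) = (1219/1625 - 276)*((10 + 0)*(-17)) = -894562*(-17)/325 = -447281/1625*(-170) = 15207554/325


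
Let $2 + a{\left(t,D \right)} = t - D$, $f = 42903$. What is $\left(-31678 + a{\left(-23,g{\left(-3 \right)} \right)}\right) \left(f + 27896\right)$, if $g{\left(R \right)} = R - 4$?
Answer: $-2244045104$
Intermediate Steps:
$g{\left(R \right)} = -4 + R$
$a{\left(t,D \right)} = -2 + t - D$ ($a{\left(t,D \right)} = -2 - \left(D - t\right) = -2 + t - D$)
$\left(-31678 + a{\left(-23,g{\left(-3 \right)} \right)}\right) \left(f + 27896\right) = \left(-31678 - 18\right) \left(42903 + 27896\right) = \left(-31678 - 18\right) 70799 = \left(-31696\right) 70799 = -2244045104$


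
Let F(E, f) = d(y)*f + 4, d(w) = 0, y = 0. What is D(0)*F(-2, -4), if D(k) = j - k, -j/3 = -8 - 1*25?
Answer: 396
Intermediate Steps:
j = 99 (j = -3*(-8 - 1*25) = -3*(-8 - 25) = -3*(-33) = 99)
F(E, f) = 4 (F(E, f) = 0*f + 4 = 0 + 4 = 4)
D(k) = 99 - k
D(0)*F(-2, -4) = (99 - 1*0)*4 = (99 + 0)*4 = 99*4 = 396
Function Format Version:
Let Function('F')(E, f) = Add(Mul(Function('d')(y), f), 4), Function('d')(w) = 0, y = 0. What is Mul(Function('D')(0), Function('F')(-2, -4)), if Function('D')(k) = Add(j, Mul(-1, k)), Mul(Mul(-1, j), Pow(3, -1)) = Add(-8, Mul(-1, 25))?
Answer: 396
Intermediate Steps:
j = 99 (j = Mul(-3, Add(-8, Mul(-1, 25))) = Mul(-3, Add(-8, -25)) = Mul(-3, -33) = 99)
Function('F')(E, f) = 4 (Function('F')(E, f) = Add(Mul(0, f), 4) = Add(0, 4) = 4)
Function('D')(k) = Add(99, Mul(-1, k))
Mul(Function('D')(0), Function('F')(-2, -4)) = Mul(Add(99, Mul(-1, 0)), 4) = Mul(Add(99, 0), 4) = Mul(99, 4) = 396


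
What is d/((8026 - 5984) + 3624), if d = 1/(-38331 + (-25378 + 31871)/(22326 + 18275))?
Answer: -40601/8817828301708 ≈ -4.6044e-9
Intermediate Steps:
d = -40601/1556270438 (d = 1/(-38331 + 6493/40601) = 1/(-1556270438/40601) = -40601/1556270438 ≈ -2.6089e-5)
d/((8026 - 5984) + 3624) = -40601/(1556270438*((8026 - 5984) + 3624)) = -40601/(1556270438*(2042 + 3624)) = -40601/1556270438/5666 = -40601/1556270438*1/5666 = -40601/8817828301708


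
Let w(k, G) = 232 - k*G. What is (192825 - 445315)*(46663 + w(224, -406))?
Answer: -34802969110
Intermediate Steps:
w(k, G) = 232 - G*k
(192825 - 445315)*(46663 + w(224, -406)) = (192825 - 445315)*(46663 + (232 - 1*(-406)*224)) = -252490*(46663 + (232 + 90944)) = -252490*(46663 + 91176) = -252490*137839 = -34802969110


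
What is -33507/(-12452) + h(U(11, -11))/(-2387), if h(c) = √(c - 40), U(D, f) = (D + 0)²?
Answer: 7260831/2702084 ≈ 2.6871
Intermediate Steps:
U(D, f) = D²
h(c) = √(-40 + c)
-33507/(-12452) + h(U(11, -11))/(-2387) = -33507/(-12452) + √(-40 + 11²)/(-2387) = -33507*(-1/12452) + √(-40 + 121)*(-1/2387) = 33507/12452 + √81*(-1/2387) = 33507/12452 + 9*(-1/2387) = 33507/12452 - 9/2387 = 7260831/2702084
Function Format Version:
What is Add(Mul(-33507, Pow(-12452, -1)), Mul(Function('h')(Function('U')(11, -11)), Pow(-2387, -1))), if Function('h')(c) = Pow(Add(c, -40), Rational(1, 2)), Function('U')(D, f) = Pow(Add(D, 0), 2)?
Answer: Rational(7260831, 2702084) ≈ 2.6871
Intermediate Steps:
Function('U')(D, f) = Pow(D, 2)
Function('h')(c) = Pow(Add(-40, c), Rational(1, 2))
Add(Mul(-33507, Pow(-12452, -1)), Mul(Function('h')(Function('U')(11, -11)), Pow(-2387, -1))) = Add(Mul(-33507, Pow(-12452, -1)), Mul(Pow(Add(-40, Pow(11, 2)), Rational(1, 2)), Pow(-2387, -1))) = Add(Mul(-33507, Rational(-1, 12452)), Mul(Pow(Add(-40, 121), Rational(1, 2)), Rational(-1, 2387))) = Add(Rational(33507, 12452), Mul(Pow(81, Rational(1, 2)), Rational(-1, 2387))) = Add(Rational(33507, 12452), Mul(9, Rational(-1, 2387))) = Add(Rational(33507, 12452), Rational(-9, 2387)) = Rational(7260831, 2702084)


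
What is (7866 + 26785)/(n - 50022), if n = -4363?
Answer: -34651/54385 ≈ -0.63714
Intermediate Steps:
(7866 + 26785)/(n - 50022) = (7866 + 26785)/(-4363 - 50022) = 34651/(-54385) = 34651*(-1/54385) = -34651/54385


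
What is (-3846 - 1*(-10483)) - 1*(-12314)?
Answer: 18951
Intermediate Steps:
(-3846 - 1*(-10483)) - 1*(-12314) = (-3846 + 10483) + 12314 = 6637 + 12314 = 18951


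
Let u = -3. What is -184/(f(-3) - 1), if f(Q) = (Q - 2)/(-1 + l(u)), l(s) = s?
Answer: -736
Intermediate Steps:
f(Q) = ½ - Q/4 (f(Q) = (Q - 2)/(-1 - 3) = (-2 + Q)/(-4) = (-2 + Q)*(-¼) = ½ - Q/4)
-184/(f(-3) - 1) = -184/((½ - ¼*(-3)) - 1) = -184/((½ + ¾) - 1) = -184/(5/4 - 1) = -184/(¼) = 4*(-184) = -736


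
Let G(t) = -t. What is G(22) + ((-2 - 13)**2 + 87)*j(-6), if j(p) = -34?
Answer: -10630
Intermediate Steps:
G(22) + ((-2 - 13)**2 + 87)*j(-6) = -1*22 + ((-2 - 13)**2 + 87)*(-34) = -22 + ((-15)**2 + 87)*(-34) = -22 + (225 + 87)*(-34) = -22 + 312*(-34) = -22 - 10608 = -10630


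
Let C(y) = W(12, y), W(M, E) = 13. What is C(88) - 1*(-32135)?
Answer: 32148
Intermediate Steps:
C(y) = 13
C(88) - 1*(-32135) = 13 - 1*(-32135) = 13 + 32135 = 32148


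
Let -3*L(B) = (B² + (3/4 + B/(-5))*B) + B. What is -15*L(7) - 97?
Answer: 641/4 ≈ 160.25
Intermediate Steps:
L(B) = -B/3 - B²/3 - B*(¾ - B/5)/3 (L(B) = -((B² + (3/4 + B/(-5))*B) + B)/3 = -((B² + (3*(¼) + B*(-⅕))*B) + B)/3 = -((B² + (¾ - B/5)*B) + B)/3 = -((B² + B*(¾ - B/5)) + B)/3 = -(B + B² + B*(¾ - B/5))/3 = -B/3 - B²/3 - B*(¾ - B/5)/3)
-15*L(7) - 97 = -(-1)*7*(35 + 16*7)/4 - 97 = -(-1)*7*(35 + 112)/4 - 97 = -(-1)*7*147/4 - 97 = -15*(-343/20) - 97 = 1029/4 - 97 = 641/4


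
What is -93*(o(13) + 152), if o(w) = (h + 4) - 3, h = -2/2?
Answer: -14136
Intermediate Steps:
h = -1 (h = -2*½ = -1)
o(w) = 0 (o(w) = (-1 + 4) - 3 = 3 - 3 = 0)
-93*(o(13) + 152) = -93*(0 + 152) = -93*152 = -14136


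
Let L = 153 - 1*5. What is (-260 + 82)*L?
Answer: -26344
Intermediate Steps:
L = 148 (L = 153 - 5 = 148)
(-260 + 82)*L = (-260 + 82)*148 = -178*148 = -26344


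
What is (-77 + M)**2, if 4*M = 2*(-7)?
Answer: 25921/4 ≈ 6480.3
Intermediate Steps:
M = -7/2 (M = (2*(-7))/4 = (1/4)*(-14) = -7/2 ≈ -3.5000)
(-77 + M)**2 = (-77 - 7/2)**2 = (-161/2)**2 = 25921/4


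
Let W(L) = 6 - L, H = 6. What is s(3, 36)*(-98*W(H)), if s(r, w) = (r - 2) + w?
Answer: 0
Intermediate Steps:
s(r, w) = -2 + r + w (s(r, w) = (-2 + r) + w = -2 + r + w)
s(3, 36)*(-98*W(H)) = (-2 + 3 + 36)*(-98*(6 - 1*6)) = 37*(-98*(6 - 6)) = 37*(-98*0) = 37*0 = 0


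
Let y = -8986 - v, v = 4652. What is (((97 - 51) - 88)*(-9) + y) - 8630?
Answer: -21890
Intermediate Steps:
y = -13638 (y = -8986 - 1*4652 = -8986 - 4652 = -13638)
(((97 - 51) - 88)*(-9) + y) - 8630 = (((97 - 51) - 88)*(-9) - 13638) - 8630 = ((46 - 88)*(-9) - 13638) - 8630 = (-42*(-9) - 13638) - 8630 = (378 - 13638) - 8630 = -13260 - 8630 = -21890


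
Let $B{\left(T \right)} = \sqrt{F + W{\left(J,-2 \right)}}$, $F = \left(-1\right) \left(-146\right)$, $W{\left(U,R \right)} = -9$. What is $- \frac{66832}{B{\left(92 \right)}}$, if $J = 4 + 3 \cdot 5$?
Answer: $- \frac{66832 \sqrt{137}}{137} \approx -5709.8$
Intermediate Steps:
$J = 19$ ($J = 4 + 15 = 19$)
$F = 146$
$B{\left(T \right)} = \sqrt{137}$ ($B{\left(T \right)} = \sqrt{146 - 9} = \sqrt{137}$)
$- \frac{66832}{B{\left(92 \right)}} = - \frac{66832}{\sqrt{137}} = - 66832 \frac{\sqrt{137}}{137} = - \frac{66832 \sqrt{137}}{137}$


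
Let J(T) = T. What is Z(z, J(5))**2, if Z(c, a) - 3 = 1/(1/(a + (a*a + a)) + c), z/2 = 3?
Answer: 446224/44521 ≈ 10.023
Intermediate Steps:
z = 6 (z = 2*3 = 6)
Z(c, a) = 3 + 1/(c + 1/(a**2 + 2*a)) (Z(c, a) = 3 + 1/(1/(a + (a*a + a)) + c) = 3 + 1/(1/(a + (a**2 + a)) + c) = 3 + 1/(1/(a + (a + a**2)) + c) = 3 + 1/(1/(a**2 + 2*a) + c) = 3 + 1/(c + 1/(a**2 + 2*a)))
Z(z, J(5))**2 = ((3 + 5**2 + 2*5 + 3*6*5**2 + 6*5*6)/(1 + 6*5**2 + 2*5*6))**2 = ((3 + 25 + 10 + 3*6*25 + 180)/(1 + 6*25 + 60))**2 = ((3 + 25 + 10 + 450 + 180)/(1 + 150 + 60))**2 = (668/211)**2 = 446224/44521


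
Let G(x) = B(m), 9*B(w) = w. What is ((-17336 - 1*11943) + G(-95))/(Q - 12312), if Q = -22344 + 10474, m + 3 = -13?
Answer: 263527/217638 ≈ 1.2108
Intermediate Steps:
m = -16 (m = -3 - 13 = -16)
B(w) = w/9
Q = -11870
G(x) = -16/9 (G(x) = (⅑)*(-16) = -16/9)
((-17336 - 1*11943) + G(-95))/(Q - 12312) = ((-17336 - 1*11943) - 16/9)/(-11870 - 12312) = ((-17336 - 11943) - 16/9)/(-24182) = (-29279 - 16/9)*(-1/24182) = -263527/9*(-1/24182) = 263527/217638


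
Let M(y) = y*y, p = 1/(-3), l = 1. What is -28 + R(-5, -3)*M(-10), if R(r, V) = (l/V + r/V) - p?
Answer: 416/3 ≈ 138.67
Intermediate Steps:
p = -⅓ ≈ -0.33333
R(r, V) = ⅓ + 1/V + r/V (R(r, V) = (1/V + r/V) - 1*(-⅓) = (1/V + r/V) + ⅓ = ⅓ + 1/V + r/V)
M(y) = y²
-28 + R(-5, -3)*M(-10) = -28 + ((1 - 5 + (⅓)*(-3))/(-3))*(-10)² = -28 - (1 - 5 - 1)/3*100 = -28 - ⅓*(-5)*100 = -28 + (5/3)*100 = -28 + 500/3 = 416/3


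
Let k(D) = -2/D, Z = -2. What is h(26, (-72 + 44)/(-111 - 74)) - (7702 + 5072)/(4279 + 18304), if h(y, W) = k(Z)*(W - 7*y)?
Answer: -762100476/4177855 ≈ -182.41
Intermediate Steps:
h(y, W) = W - 7*y (h(y, W) = (-2/(-2))*(W - 7*y) = (-2*(-½))*(W - 7*y) = 1*(W - 7*y) = W - 7*y)
h(26, (-72 + 44)/(-111 - 74)) - (7702 + 5072)/(4279 + 18304) = ((-72 + 44)/(-111 - 74) - 7*26) - (7702 + 5072)/(4279 + 18304) = (-28/(-185) - 182) - 12774/22583 = (-28*(-1/185) - 182) - 12774/22583 = (28/185 - 182) - 1*12774/22583 = -33642/185 - 12774/22583 = -762100476/4177855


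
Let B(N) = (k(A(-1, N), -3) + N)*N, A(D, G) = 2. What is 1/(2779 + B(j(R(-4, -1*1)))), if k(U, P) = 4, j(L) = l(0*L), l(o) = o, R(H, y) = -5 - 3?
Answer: 1/2779 ≈ 0.00035984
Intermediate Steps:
R(H, y) = -8
j(L) = 0 (j(L) = 0*L = 0)
B(N) = N*(4 + N) (B(N) = (4 + N)*N = N*(4 + N))
1/(2779 + B(j(R(-4, -1*1)))) = 1/(2779 + 0*(4 + 0)) = 1/(2779 + 0*4) = 1/(2779 + 0) = 1/2779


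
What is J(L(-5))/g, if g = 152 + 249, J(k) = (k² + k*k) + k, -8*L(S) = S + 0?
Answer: 45/12832 ≈ 0.0035069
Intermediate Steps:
L(S) = -S/8 (L(S) = -(S + 0)/8 = -S/8)
J(k) = k + 2*k² (J(k) = (k² + k²) + k = 2*k² + k = k + 2*k²)
g = 401
J(L(-5))/g = ((-⅛*(-5))*(1 + 2*(-⅛*(-5))))/401 = (5*(1 + 2*(5/8))/8)*(1/401) = (5*(1 + 5/4)/8)*(1/401) = ((5/8)*(9/4))*(1/401) = (45/32)*(1/401) = 45/12832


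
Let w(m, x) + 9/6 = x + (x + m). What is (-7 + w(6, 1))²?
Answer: ¼ ≈ 0.25000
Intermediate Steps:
w(m, x) = -3/2 + m + 2*x (w(m, x) = -3/2 + (x + (x + m)) = -3/2 + (x + (m + x)) = -3/2 + (m + 2*x) = -3/2 + m + 2*x)
(-7 + w(6, 1))² = (-7 + (-3/2 + 6 + 2*1))² = (-7 + (-3/2 + 6 + 2))² = (-7 + 13/2)² = (-½)² = ¼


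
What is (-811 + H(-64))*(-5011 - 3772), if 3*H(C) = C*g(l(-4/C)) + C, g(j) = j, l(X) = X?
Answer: 21966283/3 ≈ 7.3221e+6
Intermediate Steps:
H(C) = -4/3 + C/3 (H(C) = (C*(-4/C) + C)/3 = (-4 + C)/3 = -4/3 + C/3)
(-811 + H(-64))*(-5011 - 3772) = (-811 + (-4/3 + (⅓)*(-64)))*(-5011 - 3772) = (-811 + (-4/3 - 64/3))*(-8783) = (-811 - 68/3)*(-8783) = -2501/3*(-8783) = 21966283/3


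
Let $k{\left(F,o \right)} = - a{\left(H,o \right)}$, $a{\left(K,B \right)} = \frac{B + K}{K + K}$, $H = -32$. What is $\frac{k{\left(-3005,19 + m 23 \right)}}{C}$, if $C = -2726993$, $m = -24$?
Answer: $\frac{565}{174527552} \approx 3.2373 \cdot 10^{-6}$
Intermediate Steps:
$a{\left(K,B \right)} = \frac{B + K}{2 K}$
$k{\left(F,o \right)} = - \frac{1}{2} + \frac{o}{64}$ ($k{\left(F,o \right)} = - \frac{o - 32}{2 \left(-32\right)} = - \frac{\left(-1\right) \left(-32 + o\right)}{2 \cdot 32} = - (\frac{1}{2} - \frac{o}{64}) = - \frac{1}{2} + \frac{o}{64}$)
$\frac{k{\left(-3005,19 + m 23 \right)}}{C} = \frac{- \frac{1}{2} + \frac{19 - 552}{64}}{-2726993} = \left(- \frac{1}{2} + \frac{19 - 552}{64}\right) \left(- \frac{1}{2726993}\right) = \left(- \frac{1}{2} + \frac{1}{64} \left(-533\right)\right) \left(- \frac{1}{2726993}\right) = \left(- \frac{1}{2} - \frac{533}{64}\right) \left(- \frac{1}{2726993}\right) = \left(- \frac{565}{64}\right) \left(- \frac{1}{2726993}\right) = \frac{565}{174527552}$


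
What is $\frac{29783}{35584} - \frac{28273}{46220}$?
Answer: $\frac{92625957}{411173120} \approx 0.22527$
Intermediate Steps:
$\frac{29783}{35584} - \frac{28273}{46220} = \frac{92625957}{411173120}$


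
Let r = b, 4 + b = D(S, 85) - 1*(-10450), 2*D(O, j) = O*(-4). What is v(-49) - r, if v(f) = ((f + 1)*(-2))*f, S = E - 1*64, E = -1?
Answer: -15280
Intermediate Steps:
S = -65 (S = -1 - 1*64 = -1 - 64 = -65)
D(O, j) = -2*O (D(O, j) = (O*(-4))/2 = (-4*O)/2 = -2*O)
b = 10576 (b = -4 + (-2*(-65) - 1*(-10450)) = -4 + (130 + 10450) = -4 + 10580 = 10576)
r = 10576
v(f) = f*(-2 - 2*f) (v(f) = ((1 + f)*(-2))*f = (-2 - 2*f)*f = f*(-2 - 2*f))
v(-49) - r = -2*(-49)*(1 - 49) - 1*10576 = -2*(-49)*(-48) - 10576 = -4704 - 10576 = -15280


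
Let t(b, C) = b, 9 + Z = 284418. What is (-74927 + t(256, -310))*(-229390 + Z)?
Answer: -4108323749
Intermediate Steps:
Z = 284409 (Z = -9 + 284418 = 284409)
(-74927 + t(256, -310))*(-229390 + Z) = (-74927 + 256)*(-229390 + 284409) = -74671*55019 = -4108323749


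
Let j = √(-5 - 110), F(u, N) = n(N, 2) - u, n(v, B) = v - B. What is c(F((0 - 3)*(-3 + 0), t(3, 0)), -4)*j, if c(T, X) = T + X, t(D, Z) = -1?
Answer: -16*I*√115 ≈ -171.58*I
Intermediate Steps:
F(u, N) = -2 + N - u (F(u, N) = (N - 1*2) - u = (N - 2) - u = (-2 + N) - u = -2 + N - u)
j = I*√115 (j = √(-115) = I*√115 ≈ 10.724*I)
c(F((0 - 3)*(-3 + 0), t(3, 0)), -4)*j = ((-2 - 1 - (0 - 3)*(-3 + 0)) - 4)*(I*√115) = ((-2 - 1 - (-3)*(-3)) - 4)*(I*√115) = ((-2 - 1 - 1*9) - 4)*(I*√115) = ((-2 - 1 - 9) - 4)*(I*√115) = (-12 - 4)*(I*√115) = -16*I*√115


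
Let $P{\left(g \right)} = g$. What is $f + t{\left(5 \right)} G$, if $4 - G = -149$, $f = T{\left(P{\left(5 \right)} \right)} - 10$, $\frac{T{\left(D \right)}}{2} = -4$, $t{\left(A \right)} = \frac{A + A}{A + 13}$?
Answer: $67$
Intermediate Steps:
$t{\left(A \right)} = \frac{2 A}{13 + A}$
$T{\left(D \right)} = -8$ ($T{\left(D \right)} = 2 \left(-4\right) = -8$)
$f = -18$ ($f = -8 - 10 = -18$)
$G = 153$ ($G = 4 - -149 = 4 + 149 = 153$)
$f + t{\left(5 \right)} G = -18 + 2 \cdot 5 \frac{1}{13 + 5} \cdot 153 = -18 + 2 \cdot 5 \cdot \frac{1}{18} \cdot 153 = -18 + \frac{5}{9} \cdot 153 = -18 + 85 = 67$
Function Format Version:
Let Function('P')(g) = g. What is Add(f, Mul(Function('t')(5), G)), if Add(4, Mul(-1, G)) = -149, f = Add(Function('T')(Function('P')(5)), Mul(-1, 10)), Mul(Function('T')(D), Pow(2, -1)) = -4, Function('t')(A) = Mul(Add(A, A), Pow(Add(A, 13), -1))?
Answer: 67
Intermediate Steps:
Function('t')(A) = Mul(2, A, Pow(Add(13, A), -1)) (Function('t')(A) = Mul(Mul(2, A), Pow(Add(13, A), -1)) = Mul(2, A, Pow(Add(13, A), -1)))
Function('T')(D) = -8 (Function('T')(D) = Mul(2, -4) = -8)
f = -18 (f = Add(-8, Mul(-1, 10)) = Add(-8, -10) = -18)
G = 153 (G = Add(4, Mul(-1, -149)) = Add(4, 149) = 153)
Add(f, Mul(Function('t')(5), G)) = Add(-18, Mul(Mul(2, 5, Pow(Add(13, 5), -1)), 153)) = Add(-18, Mul(Mul(2, 5, Pow(18, -1)), 153)) = Add(-18, Mul(Mul(2, 5, Rational(1, 18)), 153)) = Add(-18, Mul(Rational(5, 9), 153)) = Add(-18, 85) = 67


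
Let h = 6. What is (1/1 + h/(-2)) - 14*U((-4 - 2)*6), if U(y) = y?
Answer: 502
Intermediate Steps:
(1/1 + h/(-2)) - 14*U((-4 - 2)*6) = (1/1 + 6/(-2)) - 14*(-4 - 2)*6 = (1*1 + 6*(-½)) - (-84)*6 = (1 - 3) - 14*(-36) = -2 + 504 = 502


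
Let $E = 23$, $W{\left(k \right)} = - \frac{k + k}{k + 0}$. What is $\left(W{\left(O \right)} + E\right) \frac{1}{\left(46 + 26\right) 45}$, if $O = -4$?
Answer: $\frac{7}{1080} \approx 0.0064815$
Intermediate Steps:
$W{\left(k \right)} = -2$ ($W{\left(k \right)} = - \frac{2 k}{k} = \left(-1\right) 2 = -2$)
$\left(W{\left(O \right)} + E\right) \frac{1}{\left(46 + 26\right) 45} = \left(-2 + 23\right) \frac{1}{\left(46 + 26\right) 45} = 21 \cdot \frac{1}{72} \cdot \frac{1}{45} = 21 \cdot \frac{1}{3240} = \frac{7}{1080}$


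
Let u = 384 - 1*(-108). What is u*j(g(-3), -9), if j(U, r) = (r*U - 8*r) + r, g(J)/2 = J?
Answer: 57564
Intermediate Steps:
u = 492 (u = 384 + 108 = 492)
g(J) = 2*J
j(U, r) = -7*r + U*r (j(U, r) = (U*r - 8*r) + r = (-8*r + U*r) + r = -7*r + U*r)
u*j(g(-3), -9) = 492*(-9*(-7 + 2*(-3))) = 492*(-9*(-7 - 6)) = 492*(-9*(-13)) = 492*117 = 57564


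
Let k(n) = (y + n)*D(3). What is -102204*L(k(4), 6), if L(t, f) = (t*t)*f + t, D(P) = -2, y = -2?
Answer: -9402768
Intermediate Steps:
k(n) = 4 - 2*n (k(n) = (-2 + n)*(-2) = 4 - 2*n)
L(t, f) = t + f*t**2 (L(t, f) = t**2*f + t = f*t**2 + t = t + f*t**2)
-102204*L(k(4), 6) = -102204*(4 - 2*4)*(1 + 6*(4 - 2*4)) = -102204*(4 - 8)*(1 + 6*(4 - 8)) = -(-408816)*(1 + 6*(-4)) = -(-408816)*(1 - 24) = -(-408816)*(-23) = -102204*92 = -9402768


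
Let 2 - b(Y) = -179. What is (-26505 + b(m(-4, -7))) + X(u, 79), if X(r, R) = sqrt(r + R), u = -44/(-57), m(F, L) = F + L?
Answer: -26324 + sqrt(259179)/57 ≈ -26315.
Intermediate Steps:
u = 44/57 (u = -44*(-1/57) = 44/57 ≈ 0.77193)
b(Y) = 181 (b(Y) = 2 - 1*(-179) = 2 + 179 = 181)
X(r, R) = sqrt(R + r)
(-26505 + b(m(-4, -7))) + X(u, 79) = (-26505 + 181) + sqrt(79 + 44/57) = -26324 + sqrt(4547/57) = -26324 + sqrt(259179)/57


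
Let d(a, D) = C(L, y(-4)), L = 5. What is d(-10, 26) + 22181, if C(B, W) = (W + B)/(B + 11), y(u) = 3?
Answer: 44363/2 ≈ 22182.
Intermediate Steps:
C(B, W) = (B + W)/(11 + B)
d(a, D) = ½ (d(a, D) = (5 + 3)/(11 + 5) = 8/16 = (1/16)*8 = ½)
d(-10, 26) + 22181 = ½ + 22181 = 44363/2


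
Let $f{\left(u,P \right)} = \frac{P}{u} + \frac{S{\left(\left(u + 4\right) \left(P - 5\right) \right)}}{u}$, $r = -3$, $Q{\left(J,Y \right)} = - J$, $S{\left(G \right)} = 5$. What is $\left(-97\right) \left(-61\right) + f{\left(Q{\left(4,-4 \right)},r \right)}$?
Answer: $\frac{11833}{2} \approx 5916.5$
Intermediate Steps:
$f{\left(u,P \right)} = \frac{5}{u} + \frac{P}{u}$ ($f{\left(u,P \right)} = \frac{P}{u} + \frac{5}{u} = \frac{5}{u} + \frac{P}{u}$)
$\left(-97\right) \left(-61\right) + f{\left(Q{\left(4,-4 \right)},r \right)} = \left(-97\right) \left(-61\right) + \frac{5 - 3}{\left(-1\right) 4} = 5917 + \frac{1}{-4} \cdot 2 = 5917 - \frac{1}{2} = \frac{11833}{2}$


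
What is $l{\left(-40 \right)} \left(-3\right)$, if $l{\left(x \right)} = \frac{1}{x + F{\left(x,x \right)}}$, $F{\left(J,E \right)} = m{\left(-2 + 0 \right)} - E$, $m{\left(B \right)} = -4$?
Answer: $\frac{3}{4} \approx 0.75$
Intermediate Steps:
$F{\left(J,E \right)} = -4 - E$
$l{\left(x \right)} = - \frac{1}{4}$ ($l{\left(x \right)} = \frac{1}{x - \left(4 + x\right)} = \frac{1}{-4} = - \frac{1}{4}$)
$l{\left(-40 \right)} \left(-3\right) = \left(- \frac{1}{4}\right) \left(-3\right) = \frac{3}{4}$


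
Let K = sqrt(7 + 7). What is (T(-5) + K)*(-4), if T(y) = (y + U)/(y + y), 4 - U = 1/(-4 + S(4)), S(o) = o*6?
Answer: -21/50 - 4*sqrt(14) ≈ -15.387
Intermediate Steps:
S(o) = 6*o
U = 79/20 (U = 4 - 1/(-4 + 6*4) = 4 - 1/(-4 + 24) = 4 - 1/20 = 79/20 ≈ 3.9500)
T(y) = (79/20 + y)/(2*y) (T(y) = (y + 79/20)/(y + y) = (79/20 + y)/((2*y)) = (79/20 + y)*(1/(2*y)) = (79/20 + y)/(2*y))
K = sqrt(14) ≈ 3.7417
(T(-5) + K)*(-4) = ((1/40)*(79 + 20*(-5))/(-5) + sqrt(14))*(-4) = ((1/40)*(-1/5)*(79 - 100) + sqrt(14))*(-4) = ((1/40)*(-1/5)*(-21) + sqrt(14))*(-4) = (21/200 + sqrt(14))*(-4) = -21/50 - 4*sqrt(14)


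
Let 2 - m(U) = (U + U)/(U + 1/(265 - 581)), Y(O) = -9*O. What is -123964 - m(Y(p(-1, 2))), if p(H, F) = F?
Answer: -705231198/5689 ≈ -1.2396e+5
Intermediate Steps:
m(U) = 2 - 2*U/(-1/316 + U) (m(U) = 2 - (U + U)/(U + 1/(265 - 581)) = 2 - 2*U/(U + 1/(-316)) = 2 - 2*U/(U - 1/316) = 2 - 2*U/(-1/316 + U))
-123964 - m(Y(p(-1, 2))) = -123964 - (-2)/(-1 + 316*(-9*2)) = -123964 - (-2)/(-1 + 316*(-18)) = -123964 - (-2)/(-1 - 5688) = -123964 - (-2)/(-5689) = -123964 - (-2)*(-1)/5689 = -123964 - 1*2/5689 = -123964 - 2/5689 = -705231198/5689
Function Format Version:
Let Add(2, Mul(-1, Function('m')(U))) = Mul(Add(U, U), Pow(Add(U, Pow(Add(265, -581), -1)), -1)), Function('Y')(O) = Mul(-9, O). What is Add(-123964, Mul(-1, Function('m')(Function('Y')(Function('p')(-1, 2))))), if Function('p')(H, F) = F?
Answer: Rational(-705231198, 5689) ≈ -1.2396e+5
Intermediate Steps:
Function('m')(U) = Add(2, Mul(-2, U, Pow(Add(Rational(-1, 316), U), -1))) (Function('m')(U) = Add(2, Mul(-1, Mul(Add(U, U), Pow(Add(U, Pow(Add(265, -581), -1)), -1)))) = Add(2, Mul(-1, Mul(Mul(2, U), Pow(Add(U, Pow(-316, -1)), -1)))) = Add(2, Mul(-1, Mul(Mul(2, U), Pow(Add(U, Rational(-1, 316)), -1)))) = Add(2, Mul(-1, Mul(Mul(2, U), Pow(Add(Rational(-1, 316), U), -1)))) = Add(2, Mul(-1, Mul(2, U, Pow(Add(Rational(-1, 316), U), -1)))) = Add(2, Mul(-2, U, Pow(Add(Rational(-1, 316), U), -1))))
Add(-123964, Mul(-1, Function('m')(Function('Y')(Function('p')(-1, 2))))) = Add(-123964, Mul(-1, Mul(-2, Pow(Add(-1, Mul(316, Mul(-9, 2))), -1)))) = Add(-123964, Mul(-1, Mul(-2, Pow(Add(-1, Mul(316, -18)), -1)))) = Add(-123964, Mul(-1, Mul(-2, Pow(Add(-1, -5688), -1)))) = Add(-123964, Mul(-1, Mul(-2, Pow(-5689, -1)))) = Add(-123964, Mul(-1, Mul(-2, Rational(-1, 5689)))) = Add(-123964, Mul(-1, Rational(2, 5689))) = Add(-123964, Rational(-2, 5689)) = Rational(-705231198, 5689)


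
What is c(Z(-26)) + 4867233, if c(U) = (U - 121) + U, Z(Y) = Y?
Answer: 4867060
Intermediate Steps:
c(U) = -121 + 2*U (c(U) = (-121 + U) + U = -121 + 2*U)
c(Z(-26)) + 4867233 = (-121 + 2*(-26)) + 4867233 = (-121 - 52) + 4867233 = -173 + 4867233 = 4867060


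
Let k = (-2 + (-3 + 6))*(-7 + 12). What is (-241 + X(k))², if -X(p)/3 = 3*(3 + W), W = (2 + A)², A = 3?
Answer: 243049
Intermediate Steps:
W = 25 (W = (2 + 3)² = 5² = 25)
k = 5 (k = (-2 + 3)*5 = 1*5 = 5)
X(p) = -252 (X(p) = -9*(3 + 25) = -9*28 = -3*84 = -252)
(-241 + X(k))² = (-241 - 252)² = (-493)² = 243049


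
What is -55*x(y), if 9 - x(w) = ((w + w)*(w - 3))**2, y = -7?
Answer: 1077505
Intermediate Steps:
x(w) = 9 - 4*w**2*(-3 + w)**2 (x(w) = 9 - ((w + w)*(w - 3))**2 = 9 - ((2*w)*(-3 + w))**2 = 9 - (2*w*(-3 + w))**2 = 9 - 4*w**2*(-3 + w)**2)
-55*x(y) = -55*(9 - 4*(-7)**2*(-3 - 7)**2) = -55*(9 - 4*49*(-10)**2) = -55*(9 - 4*49*100) = -55*(9 - 19600) = -55*(-19591) = 1077505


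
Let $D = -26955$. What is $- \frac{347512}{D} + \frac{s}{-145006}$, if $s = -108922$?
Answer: $\frac{26663658791}{1954318365} \approx 13.643$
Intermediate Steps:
$- \frac{347512}{D} + \frac{s}{-145006} = - \frac{347512}{-26955} - \frac{108922}{-145006} = \left(-347512\right) \left(- \frac{1}{26955}\right) - - \frac{54461}{72503} = \frac{347512}{26955} + \frac{54461}{72503} = \frac{26663658791}{1954318365}$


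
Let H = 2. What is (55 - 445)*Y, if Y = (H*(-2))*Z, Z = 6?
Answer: 9360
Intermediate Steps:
Y = -24 (Y = (2*(-2))*6 = -4*6 = -24)
(55 - 445)*Y = (55 - 445)*(-24) = -390*(-24) = 9360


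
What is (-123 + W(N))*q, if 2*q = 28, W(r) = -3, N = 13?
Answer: -1764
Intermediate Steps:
q = 14 (q = (1/2)*28 = 14)
(-123 + W(N))*q = (-123 - 3)*14 = -126*14 = -1764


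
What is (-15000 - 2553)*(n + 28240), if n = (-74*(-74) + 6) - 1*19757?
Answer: -245127645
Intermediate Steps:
n = -14275 (n = (5476 + 6) - 19757 = 5482 - 19757 = -14275)
(-15000 - 2553)*(n + 28240) = (-15000 - 2553)*(-14275 + 28240) = -17553*13965 = -245127645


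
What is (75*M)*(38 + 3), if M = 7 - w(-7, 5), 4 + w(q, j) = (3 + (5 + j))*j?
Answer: -166050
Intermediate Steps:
w(q, j) = -4 + j*(8 + j) (w(q, j) = -4 + (3 + (5 + j))*j = -4 + (8 + j)*j = -4 + j*(8 + j))
M = -54 (M = 7 - (-4 + 5² + 8*5) = 7 - (-4 + 25 + 40) = 7 - 1*61 = 7 - 61 = -54)
(75*M)*(38 + 3) = (75*(-54))*(38 + 3) = -4050*41 = -166050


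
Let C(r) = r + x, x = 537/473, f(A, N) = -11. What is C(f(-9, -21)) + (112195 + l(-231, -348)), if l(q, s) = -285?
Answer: 52928764/473 ≈ 1.1190e+5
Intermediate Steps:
x = 537/473 (x = 537*(1/473) = 537/473 ≈ 1.1353)
C(r) = 537/473 + r (C(r) = r + 537/473 = 537/473 + r)
C(f(-9, -21)) + (112195 + l(-231, -348)) = (537/473 - 11) + (112195 - 285) = -4666/473 + 111910 = 52928764/473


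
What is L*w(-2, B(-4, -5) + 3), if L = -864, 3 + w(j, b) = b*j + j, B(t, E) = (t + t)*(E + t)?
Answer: 133920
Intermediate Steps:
B(t, E) = 2*t*(E + t) (B(t, E) = (2*t)*(E + t) = 2*t*(E + t))
w(j, b) = -3 + j + b*j (w(j, b) = -3 + (b*j + j) = -3 + (j + b*j) = -3 + j + b*j)
L*w(-2, B(-4, -5) + 3) = -864*(-3 - 2 + (2*(-4)*(-5 - 4) + 3)*(-2)) = -864*(-3 - 2 + (2*(-4)*(-9) + 3)*(-2)) = -864*(-3 - 2 + (72 + 3)*(-2)) = -864*(-3 - 2 + 75*(-2)) = -864*(-3 - 2 - 150) = -864*(-155) = 133920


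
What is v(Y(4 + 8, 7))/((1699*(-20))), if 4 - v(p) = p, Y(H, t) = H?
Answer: 2/8495 ≈ 0.00023543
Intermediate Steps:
v(p) = 4 - p
v(Y(4 + 8, 7))/((1699*(-20))) = (4 - (4 + 8))/((1699*(-20))) = (4 - 1*12)/(-33980) = (4 - 12)*(-1/33980) = -8*(-1/33980) = 2/8495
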